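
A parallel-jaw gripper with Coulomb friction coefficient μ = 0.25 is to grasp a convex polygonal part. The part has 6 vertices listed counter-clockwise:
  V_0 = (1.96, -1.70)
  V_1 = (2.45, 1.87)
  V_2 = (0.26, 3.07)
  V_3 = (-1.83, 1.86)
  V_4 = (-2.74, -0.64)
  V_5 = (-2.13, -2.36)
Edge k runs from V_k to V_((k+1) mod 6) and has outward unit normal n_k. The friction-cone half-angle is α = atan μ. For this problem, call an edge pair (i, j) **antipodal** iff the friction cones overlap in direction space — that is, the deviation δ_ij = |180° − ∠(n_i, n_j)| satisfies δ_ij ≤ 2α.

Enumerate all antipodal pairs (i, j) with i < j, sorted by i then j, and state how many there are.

α = atan 0.25 = 14.04°;  2α = 28.07°
n_0 = (+0.9907, -0.1360)
n_1 = (+0.4805, +0.8770)
n_2 = (-0.5010, +0.8654)
n_3 = (-0.9397, +0.3420)
n_4 = (-0.9425, -0.3343)
n_5 = (+0.1593, -0.9872)
  (0,1): δ = 110.91°  ·
  (0,2): δ = 52.12°  ·
  (0,3): δ = 12.19°  ✓
  (0,4): δ = 27.34°  ✓
  (0,5): δ = 106.98°  ·
  (1,2): δ = 121.21°  ·
  (1,3): δ = 81.28°  ·
  (1,4): δ = 41.75°  ·
  (1,5): δ = 37.89°  ·
  (2,3): δ = 140.07°  ·
  (2,4): δ = 100.54°  ·
  (2,5): δ = 20.90°  ✓
  (3,4): δ = 140.47°  ·
  (3,5): δ = 60.83°  ·
  (4,5): δ = 100.36°  ·
antipodal pairs: 3

count = 3; pairs: (0,3), (0,4), (2,5)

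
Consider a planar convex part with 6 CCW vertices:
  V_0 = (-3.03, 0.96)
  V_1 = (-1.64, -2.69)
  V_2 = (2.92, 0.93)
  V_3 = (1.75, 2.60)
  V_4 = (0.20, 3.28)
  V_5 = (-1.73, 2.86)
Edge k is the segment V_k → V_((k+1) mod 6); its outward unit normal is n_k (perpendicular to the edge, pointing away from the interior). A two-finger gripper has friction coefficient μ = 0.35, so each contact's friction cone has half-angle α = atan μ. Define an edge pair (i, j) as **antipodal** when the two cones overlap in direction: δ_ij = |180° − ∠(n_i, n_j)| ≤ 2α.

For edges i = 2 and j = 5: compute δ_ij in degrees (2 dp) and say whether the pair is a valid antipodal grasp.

α = atan 0.35 = 19.29°;  2α = 38.58°
edge 2: e_2 = (-1.17, +1.67);  n_2 = (+0.8190, +0.5738)
edge 5: e_5 = (-1.30, -1.90);  n_5 = (-0.8253, +0.5647)
∠(n_2, n_5) = 110.60°
δ = |180° − 110.60°| = 69.40°
69.40° > 2α = 38.58°  →  invalid

δ = 69.40°, invalid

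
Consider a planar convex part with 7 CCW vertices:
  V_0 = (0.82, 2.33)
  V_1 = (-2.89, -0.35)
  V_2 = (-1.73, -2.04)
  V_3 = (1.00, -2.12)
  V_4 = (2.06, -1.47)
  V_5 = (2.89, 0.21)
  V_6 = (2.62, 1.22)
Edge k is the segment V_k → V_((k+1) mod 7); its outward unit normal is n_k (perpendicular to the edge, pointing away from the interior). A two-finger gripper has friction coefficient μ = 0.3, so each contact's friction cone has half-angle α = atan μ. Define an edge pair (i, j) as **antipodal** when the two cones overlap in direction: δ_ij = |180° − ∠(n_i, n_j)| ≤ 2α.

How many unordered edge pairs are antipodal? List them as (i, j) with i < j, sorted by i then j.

α = atan 0.3 = 16.70°;  2α = 33.40°
n_0 = (-0.5856, +0.8106)
n_1 = (-0.8245, -0.5659)
n_2 = (-0.0293, -0.9996)
n_3 = (+0.5228, -0.8525)
n_4 = (+0.8966, -0.4429)
n_5 = (+0.9661, +0.2583)
n_6 = (+0.5249, +0.8512)
  (0,1): δ = 91.38°  ·
  (0,2): δ = 37.52°  ·
  (0,3): δ = 4.33°  ✓
  (0,4): δ = 27.87°  ✓
  (0,5): δ = 69.12°  ·
  (0,6): δ = 112.50°  ·
  (1,2): δ = 126.14°  ·
  (1,3): δ = 92.95°  ·
  (1,4): δ = 60.76°  ·
  (1,5): δ = 19.50°  ✓
  (1,6): δ = 23.87°  ✓
  (2,3): δ = 146.80°  ·
  (2,4): δ = 114.61°  ·
  (2,5): δ = 73.35°  ·
  (2,6): δ = 29.98°  ✓
  (3,4): δ = 147.81°  ·
  (3,5): δ = 106.55°  ·
  (3,6): δ = 63.18°  ·
  (4,5): δ = 138.74°  ·
  (4,6): δ = 95.37°  ·
  (5,6): δ = 136.63°  ·
antipodal pairs: 5

count = 5; pairs: (0,3), (0,4), (1,5), (1,6), (2,6)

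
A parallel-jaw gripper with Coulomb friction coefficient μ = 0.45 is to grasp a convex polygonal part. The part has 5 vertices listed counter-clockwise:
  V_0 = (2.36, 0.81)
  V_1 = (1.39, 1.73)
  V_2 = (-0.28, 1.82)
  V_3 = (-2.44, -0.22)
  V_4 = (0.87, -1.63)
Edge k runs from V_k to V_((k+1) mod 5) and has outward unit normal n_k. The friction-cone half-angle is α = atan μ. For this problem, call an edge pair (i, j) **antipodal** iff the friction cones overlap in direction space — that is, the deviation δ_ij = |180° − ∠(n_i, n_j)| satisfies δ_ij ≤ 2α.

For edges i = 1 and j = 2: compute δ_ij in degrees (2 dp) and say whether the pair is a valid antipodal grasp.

α = atan 0.45 = 24.23°;  2α = 48.46°
edge 1: e_1 = (-1.67, +0.09);  n_1 = (+0.0538, +0.9986)
edge 2: e_2 = (-2.16, -2.04);  n_2 = (-0.6866, +0.7270)
∠(n_1, n_2) = 46.45°
δ = |180° − 46.45°| = 133.55°
133.55° > 2α = 48.46°  →  invalid

δ = 133.55°, invalid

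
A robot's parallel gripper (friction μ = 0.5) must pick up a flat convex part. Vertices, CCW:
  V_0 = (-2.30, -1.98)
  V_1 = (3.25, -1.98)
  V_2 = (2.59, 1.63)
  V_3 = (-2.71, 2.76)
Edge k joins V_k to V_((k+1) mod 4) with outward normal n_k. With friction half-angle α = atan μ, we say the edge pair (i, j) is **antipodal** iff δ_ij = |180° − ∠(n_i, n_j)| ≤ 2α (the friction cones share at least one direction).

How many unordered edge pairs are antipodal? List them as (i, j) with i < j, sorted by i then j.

count = 2; pairs: (0,2), (1,3)

α = atan 0.5 = 26.57°;  2α = 53.13°
n_0 = (+0.0000, -1.0000)
n_1 = (+0.9837, +0.1798)
n_2 = (+0.2085, +0.9780)
n_3 = (-0.9963, -0.0862)
  (0,1): δ = 79.64°  ·
  (0,2): δ = 12.04°  ✓
  (0,3): δ = 94.94°  ·
  (1,2): δ = 112.40°  ·
  (1,3): δ = 5.42°  ✓
  (2,3): δ = 73.02°  ·
antipodal pairs: 2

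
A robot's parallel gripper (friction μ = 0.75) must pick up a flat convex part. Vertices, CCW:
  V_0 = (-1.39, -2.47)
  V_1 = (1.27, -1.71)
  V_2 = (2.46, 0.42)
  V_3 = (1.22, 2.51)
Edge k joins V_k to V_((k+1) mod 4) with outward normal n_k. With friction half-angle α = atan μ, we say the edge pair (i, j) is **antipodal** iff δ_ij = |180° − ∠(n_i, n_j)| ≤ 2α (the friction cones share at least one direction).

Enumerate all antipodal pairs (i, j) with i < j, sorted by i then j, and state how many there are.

α = atan 0.75 = 36.87°;  2α = 73.74°
n_0 = (+0.2747, -0.9615)
n_1 = (+0.8730, -0.4877)
n_2 = (+0.8600, +0.5103)
n_3 = (-0.8857, +0.4642)
  (0,1): δ = 135.14°  ·
  (0,2): δ = 75.26°  ·
  (0,3): δ = 46.40°  ✓
  (1,2): δ = 120.13°  ·
  (1,3): δ = 1.53°  ✓
  (2,3): δ = 58.34°  ✓
antipodal pairs: 3

count = 3; pairs: (0,3), (1,3), (2,3)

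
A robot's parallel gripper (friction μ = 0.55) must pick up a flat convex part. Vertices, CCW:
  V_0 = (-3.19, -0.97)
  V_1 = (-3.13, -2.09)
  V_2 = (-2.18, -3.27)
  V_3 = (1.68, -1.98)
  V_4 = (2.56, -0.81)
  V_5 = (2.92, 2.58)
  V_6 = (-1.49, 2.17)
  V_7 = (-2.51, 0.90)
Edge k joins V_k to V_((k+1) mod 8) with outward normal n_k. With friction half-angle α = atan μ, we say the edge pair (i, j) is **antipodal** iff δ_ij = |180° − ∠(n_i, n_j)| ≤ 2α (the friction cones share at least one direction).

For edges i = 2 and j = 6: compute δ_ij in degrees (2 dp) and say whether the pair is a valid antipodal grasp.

α = atan 0.55 = 28.81°;  2α = 57.62°
edge 2: e_2 = (+3.86, +1.29);  n_2 = (+0.3170, -0.9484)
edge 6: e_6 = (-1.02, -1.27);  n_6 = (-0.7797, +0.6262)
∠(n_2, n_6) = 147.25°
δ = |180° − 147.25°| = 32.75°
32.75° ≤ 2α = 57.62°  →  valid

δ = 32.75°, valid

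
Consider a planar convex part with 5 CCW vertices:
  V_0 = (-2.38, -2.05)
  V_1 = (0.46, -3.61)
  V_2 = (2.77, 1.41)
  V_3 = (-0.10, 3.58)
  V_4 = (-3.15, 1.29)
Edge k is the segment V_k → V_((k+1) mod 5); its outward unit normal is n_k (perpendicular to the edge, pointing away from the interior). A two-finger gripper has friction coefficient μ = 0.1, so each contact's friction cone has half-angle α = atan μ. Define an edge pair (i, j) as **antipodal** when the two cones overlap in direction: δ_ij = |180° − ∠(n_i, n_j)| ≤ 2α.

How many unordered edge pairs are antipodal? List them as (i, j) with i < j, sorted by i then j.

α = atan 0.1 = 5.71°;  2α = 11.42°
n_0 = (-0.4814, -0.8765)
n_1 = (+0.9084, -0.4180)
n_2 = (+0.6031, +0.7977)
n_3 = (-0.6004, +0.7997)
n_4 = (-0.9744, -0.2246)
  (0,1): δ = 85.93°  ·
  (0,2): δ = 8.31°  ✓
  (0,3): δ = 65.68°  ·
  (0,4): δ = 131.76°  ·
  (1,2): δ = 102.38°  ·
  (1,3): δ = 28.39°  ·
  (1,4): δ = 37.69°  ·
  (2,3): δ = 106.01°  ·
  (2,4): δ = 39.93°  ·
  (3,4): δ = 113.92°  ·
antipodal pairs: 1

count = 1; pairs: (0,2)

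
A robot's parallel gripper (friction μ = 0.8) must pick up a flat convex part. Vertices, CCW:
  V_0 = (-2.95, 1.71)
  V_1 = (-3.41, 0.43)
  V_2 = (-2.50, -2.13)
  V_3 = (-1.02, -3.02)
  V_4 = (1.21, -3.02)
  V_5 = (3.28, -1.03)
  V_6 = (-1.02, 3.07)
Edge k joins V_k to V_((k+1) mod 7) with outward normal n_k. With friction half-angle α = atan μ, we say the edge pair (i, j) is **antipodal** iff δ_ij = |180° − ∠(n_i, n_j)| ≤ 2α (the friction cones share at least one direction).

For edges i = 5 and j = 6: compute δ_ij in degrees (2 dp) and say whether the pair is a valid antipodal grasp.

α = atan 0.8 = 38.66°;  2α = 77.32°
edge 5: e_5 = (-4.30, +4.10);  n_5 = (+0.6901, +0.7237)
edge 6: e_6 = (-1.93, -1.36);  n_6 = (-0.5760, +0.8174)
∠(n_5, n_6) = 78.81°
δ = |180° − 78.81°| = 101.19°
101.19° > 2α = 77.32°  →  invalid

δ = 101.19°, invalid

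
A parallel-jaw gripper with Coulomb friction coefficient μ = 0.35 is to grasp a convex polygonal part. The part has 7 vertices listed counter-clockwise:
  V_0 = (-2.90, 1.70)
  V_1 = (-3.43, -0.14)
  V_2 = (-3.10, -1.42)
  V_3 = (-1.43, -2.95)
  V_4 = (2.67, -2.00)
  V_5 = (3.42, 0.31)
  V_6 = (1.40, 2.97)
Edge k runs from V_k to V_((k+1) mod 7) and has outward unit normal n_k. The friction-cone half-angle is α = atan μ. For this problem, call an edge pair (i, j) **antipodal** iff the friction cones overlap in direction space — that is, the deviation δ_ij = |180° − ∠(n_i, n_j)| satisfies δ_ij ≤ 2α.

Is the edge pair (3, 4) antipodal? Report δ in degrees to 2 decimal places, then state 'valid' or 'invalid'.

α = atan 0.35 = 19.29°;  2α = 38.58°
edge 3: e_3 = (+4.10, +0.95);  n_3 = (+0.2257, -0.9742)
edge 4: e_4 = (+0.75, +2.31);  n_4 = (+0.9511, -0.3088)
∠(n_3, n_4) = 58.97°
δ = |180° − 58.97°| = 121.03°
121.03° > 2α = 38.58°  →  invalid

δ = 121.03°, invalid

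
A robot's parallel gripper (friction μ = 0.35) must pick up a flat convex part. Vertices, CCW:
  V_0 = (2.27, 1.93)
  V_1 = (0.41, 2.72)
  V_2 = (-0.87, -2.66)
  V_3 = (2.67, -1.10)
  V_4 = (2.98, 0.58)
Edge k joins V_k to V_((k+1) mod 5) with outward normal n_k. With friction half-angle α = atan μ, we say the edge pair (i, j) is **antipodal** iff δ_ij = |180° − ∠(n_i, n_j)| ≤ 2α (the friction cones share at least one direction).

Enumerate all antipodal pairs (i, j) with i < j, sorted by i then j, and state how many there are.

count = 1; pairs: (1,3)

α = atan 0.35 = 19.29°;  2α = 38.58°
n_0 = (+0.3909, +0.9204)
n_1 = (-0.9728, +0.2315)
n_2 = (+0.4033, -0.9151)
n_3 = (+0.9834, -0.1815)
n_4 = (+0.8851, +0.4655)
  (0,1): δ = 80.37°  ·
  (0,2): δ = 46.79°  ·
  (0,3): δ = 102.56°  ·
  (0,4): δ = 140.75°  ·
  (1,2): δ = 52.84°  ·
  (1,3): δ = 2.93°  ✓
  (1,4): δ = 41.12°  ·
  (2,3): δ = 124.24°  ·
  (2,4): δ = 86.04°  ·
  (3,4): δ = 141.80°  ·
antipodal pairs: 1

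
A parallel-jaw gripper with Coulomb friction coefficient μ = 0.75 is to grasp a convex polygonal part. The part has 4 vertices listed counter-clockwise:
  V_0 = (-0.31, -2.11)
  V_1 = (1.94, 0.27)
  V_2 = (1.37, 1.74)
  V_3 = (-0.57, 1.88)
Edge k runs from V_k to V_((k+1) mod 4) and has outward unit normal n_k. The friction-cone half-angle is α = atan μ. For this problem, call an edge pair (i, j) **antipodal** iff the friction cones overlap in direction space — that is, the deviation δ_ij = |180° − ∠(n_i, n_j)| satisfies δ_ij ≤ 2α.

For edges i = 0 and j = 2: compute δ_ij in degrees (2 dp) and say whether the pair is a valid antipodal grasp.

δ = 50.74°, valid

α = atan 0.75 = 36.87°;  2α = 73.74°
edge 0: e_0 = (+2.25, +2.38);  n_0 = (+0.7267, -0.6870)
edge 2: e_2 = (-1.94, +0.14);  n_2 = (+0.0720, +0.9974)
∠(n_0, n_2) = 129.26°
δ = |180° − 129.26°| = 50.74°
50.74° ≤ 2α = 73.74°  →  valid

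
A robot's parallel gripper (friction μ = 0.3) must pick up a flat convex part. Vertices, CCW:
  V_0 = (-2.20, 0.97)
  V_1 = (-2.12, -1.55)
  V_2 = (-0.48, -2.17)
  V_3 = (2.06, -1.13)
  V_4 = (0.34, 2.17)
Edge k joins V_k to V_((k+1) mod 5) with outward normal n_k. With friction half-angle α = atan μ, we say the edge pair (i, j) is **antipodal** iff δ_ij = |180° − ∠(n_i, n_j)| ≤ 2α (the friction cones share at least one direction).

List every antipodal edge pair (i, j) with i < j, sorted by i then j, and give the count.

α = atan 0.3 = 16.70°;  2α = 33.40°
n_0 = (-0.9995, -0.0317)
n_1 = (-0.3536, -0.9354)
n_2 = (+0.3789, -0.9254)
n_3 = (+0.8868, +0.4622)
n_4 = (-0.4272, +0.9042)
  (0,1): δ = 112.53°  ·
  (0,2): δ = 69.55°  ·
  (0,3): δ = 25.71°  ✓
  (0,4): δ = 113.47°  ·
  (1,2): δ = 137.02°  ·
  (1,3): δ = 41.76°  ·
  (1,4): δ = 46.00°  ·
  (2,3): δ = 84.74°  ·
  (2,4): δ = 3.02°  ✓
  (3,4): δ = 92.24°  ·
antipodal pairs: 2

count = 2; pairs: (0,3), (2,4)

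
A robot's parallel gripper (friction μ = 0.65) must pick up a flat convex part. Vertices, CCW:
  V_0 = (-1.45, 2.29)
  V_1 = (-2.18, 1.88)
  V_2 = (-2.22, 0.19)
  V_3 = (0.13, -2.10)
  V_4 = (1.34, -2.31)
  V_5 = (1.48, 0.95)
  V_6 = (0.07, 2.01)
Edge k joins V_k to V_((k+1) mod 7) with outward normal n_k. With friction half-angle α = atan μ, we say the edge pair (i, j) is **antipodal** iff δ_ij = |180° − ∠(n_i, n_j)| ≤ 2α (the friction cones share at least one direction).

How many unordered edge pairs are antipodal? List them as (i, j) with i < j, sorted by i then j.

count = 9; pairs: (0,3), (0,4), (1,4), (1,5), (2,4), (2,5), (2,6), (3,5), (3,6)

α = atan 0.65 = 33.02°;  2α = 66.05°
n_0 = (-0.4897, +0.8719)
n_1 = (-0.9997, +0.0237)
n_2 = (-0.6979, -0.7162)
n_3 = (-0.1710, -0.9853)
n_4 = (+0.9991, -0.0429)
n_5 = (+0.6009, +0.7993)
n_6 = (+0.1812, +0.9835)
  (0,1): δ = 120.68°  ·
  (0,2): δ = 73.58°  ·
  (0,3): δ = 39.17°  ✓
  (0,4): δ = 58.22°  ✓
  (0,5): δ = 113.74°  ·
  (0,6): δ = 140.24°  ·
  (1,2): δ = 132.90°  ·
  (1,3): δ = 98.49°  ·
  (1,4): δ = 1.10°  ✓
  (1,5): δ = 54.42°  ✓
  (1,6): δ = 80.92°  ·
  (2,3): δ = 145.59°  ·
  (2,4): δ = 48.20°  ✓
  (2,5): δ = 7.32°  ✓
  (2,6): δ = 33.82°  ✓
  (3,4): δ = 82.61°  ·
  (3,5): δ = 27.09°  ✓
  (3,6): δ = 0.59°  ✓
  (4,5): δ = 124.48°  ·
  (4,6): δ = 97.98°  ·
  (5,6): δ = 153.50°  ·
antipodal pairs: 9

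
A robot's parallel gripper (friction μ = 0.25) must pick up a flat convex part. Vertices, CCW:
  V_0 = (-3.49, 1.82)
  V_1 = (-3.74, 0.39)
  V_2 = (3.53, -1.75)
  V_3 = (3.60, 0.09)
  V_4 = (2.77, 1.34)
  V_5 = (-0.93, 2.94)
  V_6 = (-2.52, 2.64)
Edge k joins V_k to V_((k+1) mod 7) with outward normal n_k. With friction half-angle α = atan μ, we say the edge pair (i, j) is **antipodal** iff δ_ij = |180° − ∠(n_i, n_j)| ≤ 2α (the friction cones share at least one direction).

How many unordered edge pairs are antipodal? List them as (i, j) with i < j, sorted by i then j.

α = atan 0.25 = 14.04°;  2α = 28.07°
n_0 = (-0.9851, +0.1722)
n_1 = (-0.2824, -0.9593)
n_2 = (+0.9993, -0.0380)
n_3 = (+0.8331, +0.5532)
n_4 = (+0.3969, +0.9179)
n_5 = (-0.1854, +0.9827)
n_6 = (-0.6456, +0.7637)
  (0,1): δ = 96.49°  ·
  (0,2): δ = 7.74°  ✓
  (0,3): δ = 43.50°  ·
  (0,4): δ = 76.53°  ·
  (0,5): δ = 110.60°  ·
  (0,6): δ = 140.13°  ·
  (1,2): δ = 75.78°  ·
  (1,3): δ = 40.01°  ·
  (1,4): δ = 6.98°  ✓
  (1,5): δ = 27.09°  ✓
  (1,6): δ = 56.61°  ·
  (2,3): δ = 144.24°  ·
  (2,4): δ = 111.21°  ·
  (2,5): δ = 77.14°  ·
  (2,6): δ = 47.61°  ·
  (3,4): δ = 146.97°  ·
  (3,5): δ = 112.90°  ·
  (3,6): δ = 83.37°  ·
  (4,5): δ = 145.93°  ·
  (4,6): δ = 116.40°  ·
  (5,6): δ = 150.48°  ·
antipodal pairs: 3

count = 3; pairs: (0,2), (1,4), (1,5)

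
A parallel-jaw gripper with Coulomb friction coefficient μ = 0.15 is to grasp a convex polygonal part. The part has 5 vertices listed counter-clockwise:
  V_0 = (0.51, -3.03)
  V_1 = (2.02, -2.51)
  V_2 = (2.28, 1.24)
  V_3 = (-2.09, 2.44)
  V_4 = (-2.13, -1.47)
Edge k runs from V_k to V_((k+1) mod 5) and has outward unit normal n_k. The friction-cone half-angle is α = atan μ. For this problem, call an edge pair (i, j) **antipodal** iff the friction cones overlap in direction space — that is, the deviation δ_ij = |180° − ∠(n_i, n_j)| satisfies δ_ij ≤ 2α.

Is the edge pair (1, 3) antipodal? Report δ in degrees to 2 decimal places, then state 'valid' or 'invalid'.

δ = 3.38°, valid

α = atan 0.15 = 8.53°;  2α = 17.06°
edge 1: e_1 = (+0.26, +3.75);  n_1 = (+0.9976, -0.0692)
edge 3: e_3 = (-0.04, -3.91);  n_3 = (-0.9999, +0.0102)
∠(n_1, n_3) = 176.62°
δ = |180° − 176.62°| = 3.38°
3.38° ≤ 2α = 17.06°  →  valid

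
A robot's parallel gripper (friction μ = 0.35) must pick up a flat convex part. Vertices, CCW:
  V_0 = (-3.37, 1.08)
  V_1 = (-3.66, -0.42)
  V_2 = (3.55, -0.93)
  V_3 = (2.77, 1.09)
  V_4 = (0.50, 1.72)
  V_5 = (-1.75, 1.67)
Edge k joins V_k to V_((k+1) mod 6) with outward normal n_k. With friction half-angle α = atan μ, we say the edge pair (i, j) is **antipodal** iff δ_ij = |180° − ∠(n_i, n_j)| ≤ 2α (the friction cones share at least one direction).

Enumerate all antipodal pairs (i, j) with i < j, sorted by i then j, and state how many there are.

α = atan 0.35 = 19.29°;  2α = 38.58°
n_0 = (-0.9818, +0.1898)
n_1 = (-0.0706, -0.9975)
n_2 = (+0.9329, +0.3602)
n_3 = (+0.2674, +0.9636)
n_4 = (-0.0222, +0.9998)
n_5 = (-0.3422, +0.9396)
  (0,1): δ = 83.10°  ·
  (0,2): δ = 32.06°  ✓
  (0,3): δ = 85.43°  ·
  (0,4): δ = 102.22°  ·
  (0,5): δ = 120.95°  ·
  (1,2): δ = 64.84°  ·
  (1,3): δ = 11.47°  ✓
  (1,4): δ = 5.32°  ✓
  (1,5): δ = 24.06°  ✓
  (2,3): δ = 126.62°  ·
  (2,4): δ = 109.84°  ·
  (2,5): δ = 91.10°  ·
  (3,4): δ = 163.22°  ·
  (3,5): δ = 144.48°  ·
  (4,5): δ = 161.26°  ·
antipodal pairs: 4

count = 4; pairs: (0,2), (1,3), (1,4), (1,5)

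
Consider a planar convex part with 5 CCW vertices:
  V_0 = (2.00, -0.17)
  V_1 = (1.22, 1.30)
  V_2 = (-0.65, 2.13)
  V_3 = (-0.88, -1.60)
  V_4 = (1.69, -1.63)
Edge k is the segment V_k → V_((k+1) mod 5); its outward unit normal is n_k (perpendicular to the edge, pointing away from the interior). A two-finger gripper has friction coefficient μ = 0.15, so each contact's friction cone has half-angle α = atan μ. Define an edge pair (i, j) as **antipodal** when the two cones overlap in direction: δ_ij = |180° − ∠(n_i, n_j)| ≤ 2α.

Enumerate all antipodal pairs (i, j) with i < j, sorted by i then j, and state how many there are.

α = atan 0.15 = 8.53°;  2α = 17.06°
n_0 = (+0.8833, +0.4687)
n_1 = (+0.4057, +0.9140)
n_2 = (-0.9981, +0.0615)
n_3 = (-0.0117, -0.9999)
n_4 = (+0.9782, -0.2077)
  (0,1): δ = 141.89°  ·
  (0,2): δ = 31.48°  ·
  (0,3): δ = 61.38°  ·
  (0,4): δ = 140.06°  ·
  (1,2): δ = 69.59°  ·
  (1,3): δ = 23.27°  ·
  (1,4): δ = 101.95°  ·
  (2,3): δ = 87.14°  ·
  (2,4): δ = 8.46°  ✓
  (3,4): δ = 101.32°  ·
antipodal pairs: 1

count = 1; pairs: (2,4)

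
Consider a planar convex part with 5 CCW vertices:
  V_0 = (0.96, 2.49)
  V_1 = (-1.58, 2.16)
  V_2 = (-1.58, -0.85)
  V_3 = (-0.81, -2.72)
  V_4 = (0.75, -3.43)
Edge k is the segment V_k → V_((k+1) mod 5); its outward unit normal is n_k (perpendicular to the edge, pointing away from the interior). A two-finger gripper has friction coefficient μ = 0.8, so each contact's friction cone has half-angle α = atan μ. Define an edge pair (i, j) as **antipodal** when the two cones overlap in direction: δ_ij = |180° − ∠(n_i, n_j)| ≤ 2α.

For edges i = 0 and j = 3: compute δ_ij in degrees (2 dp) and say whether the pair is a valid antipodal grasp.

α = atan 0.8 = 38.66°;  2α = 77.32°
edge 0: e_0 = (-2.54, -0.33);  n_0 = (-0.1288, +0.9917)
edge 3: e_3 = (+1.56, -0.71);  n_3 = (-0.4142, -0.9102)
∠(n_0, n_3) = 148.13°
δ = |180° − 148.13°| = 31.87°
31.87° ≤ 2α = 77.32°  →  valid

δ = 31.87°, valid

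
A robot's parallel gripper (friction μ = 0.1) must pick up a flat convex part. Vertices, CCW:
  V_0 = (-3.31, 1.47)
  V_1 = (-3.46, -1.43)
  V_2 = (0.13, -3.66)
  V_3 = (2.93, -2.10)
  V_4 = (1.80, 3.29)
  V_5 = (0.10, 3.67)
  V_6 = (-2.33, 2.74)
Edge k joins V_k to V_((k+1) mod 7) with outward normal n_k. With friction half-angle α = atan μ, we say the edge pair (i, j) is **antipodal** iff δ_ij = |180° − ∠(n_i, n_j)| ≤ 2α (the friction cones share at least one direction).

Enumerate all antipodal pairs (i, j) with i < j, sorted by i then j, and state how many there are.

count = 1; pairs: (2,5)

α = atan 0.1 = 5.71°;  2α = 11.42°
n_0 = (-0.9987, +0.0517)
n_1 = (-0.5277, -0.8495)
n_2 = (+0.4867, -0.8736)
n_3 = (+0.9787, +0.2052)
n_4 = (+0.2181, +0.9759)
n_5 = (-0.3574, +0.9339)
n_6 = (-0.7917, +0.6109)
  (0,1): δ = 118.89°  ·
  (0,2): δ = 57.92°  ·
  (0,3): δ = 14.80°  ·
  (0,4): δ = 80.36°  ·
  (0,5): δ = 113.90°  ·
  (0,6): δ = 145.31°  ·
  (1,2): δ = 119.03°  ·
  (1,3): δ = 46.31°  ·
  (1,4): δ = 19.25°  ·
  (1,5): δ = 52.79°  ·
  (1,6): δ = 84.19°  ·
  (2,3): δ = 107.28°  ·
  (2,4): δ = 41.72°  ·
  (2,5): δ = 8.18°  ✓
  (2,6): δ = 23.22°  ·
  (3,4): δ = 114.44°  ·
  (3,5): δ = 80.90°  ·
  (3,6): δ = 49.50°  ·
  (4,5): δ = 146.46°  ·
  (4,6): δ = 115.06°  ·
  (5,6): δ = 148.60°  ·
antipodal pairs: 1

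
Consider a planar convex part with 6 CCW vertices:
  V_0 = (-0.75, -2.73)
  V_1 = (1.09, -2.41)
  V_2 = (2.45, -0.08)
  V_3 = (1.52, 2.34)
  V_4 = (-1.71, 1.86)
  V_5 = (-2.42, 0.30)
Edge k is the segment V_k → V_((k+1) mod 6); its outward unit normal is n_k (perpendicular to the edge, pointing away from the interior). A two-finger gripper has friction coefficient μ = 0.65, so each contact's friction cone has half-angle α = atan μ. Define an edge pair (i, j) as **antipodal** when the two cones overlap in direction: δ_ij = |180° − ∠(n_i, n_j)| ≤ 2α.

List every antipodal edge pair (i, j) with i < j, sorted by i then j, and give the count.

α = atan 0.65 = 33.02°;  2α = 66.05°
n_0 = (+0.1713, -0.9852)
n_1 = (+0.8636, -0.5041)
n_2 = (+0.9334, +0.3587)
n_3 = (-0.1470, +0.9891)
n_4 = (-0.9102, +0.4142)
n_5 = (-0.8758, -0.4827)
  (0,1): δ = 130.14°  ·
  (0,2): δ = 78.84°  ·
  (0,3): δ = 1.41°  ✓
  (0,4): δ = 55.66°  ✓
  (0,5): δ = 109.00°  ·
  (1,2): δ = 128.71°  ·
  (1,3): δ = 51.28°  ✓
  (1,4): δ = 5.80°  ✓
  (1,5): δ = 59.13°  ✓
  (2,3): δ = 102.57°  ·
  (2,4): δ = 45.49°  ✓
  (2,5): δ = 7.84°  ✓
  (3,4): δ = 122.92°  ·
  (3,5): δ = 69.59°  ·
  (4,5): δ = 126.67°  ·
antipodal pairs: 7

count = 7; pairs: (0,3), (0,4), (1,3), (1,4), (1,5), (2,4), (2,5)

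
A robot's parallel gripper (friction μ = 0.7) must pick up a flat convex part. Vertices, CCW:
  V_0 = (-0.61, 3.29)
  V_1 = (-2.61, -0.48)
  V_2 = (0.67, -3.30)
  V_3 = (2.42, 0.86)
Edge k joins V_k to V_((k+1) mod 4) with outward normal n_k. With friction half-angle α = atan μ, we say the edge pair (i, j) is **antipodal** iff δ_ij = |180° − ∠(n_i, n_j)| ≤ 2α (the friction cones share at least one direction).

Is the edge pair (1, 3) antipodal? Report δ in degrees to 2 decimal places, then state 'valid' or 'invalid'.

δ = 1.96°, valid

α = atan 0.7 = 34.99°;  2α = 69.98°
edge 1: e_1 = (+3.28, -2.82);  n_1 = (-0.6519, -0.7583)
edge 3: e_3 = (-3.03, +2.43);  n_3 = (+0.6256, +0.7801)
∠(n_1, n_3) = 178.04°
δ = |180° − 178.04°| = 1.96°
1.96° ≤ 2α = 69.98°  →  valid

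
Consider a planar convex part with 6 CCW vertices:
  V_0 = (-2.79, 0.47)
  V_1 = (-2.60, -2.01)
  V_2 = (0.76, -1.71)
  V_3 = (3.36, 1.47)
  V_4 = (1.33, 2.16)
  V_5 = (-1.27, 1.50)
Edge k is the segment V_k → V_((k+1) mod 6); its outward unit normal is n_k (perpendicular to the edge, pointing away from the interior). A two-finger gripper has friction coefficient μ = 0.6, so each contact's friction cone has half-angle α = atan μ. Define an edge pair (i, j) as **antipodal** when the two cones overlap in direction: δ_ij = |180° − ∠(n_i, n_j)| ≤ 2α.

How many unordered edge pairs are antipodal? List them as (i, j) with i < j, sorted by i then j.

α = atan 0.6 = 30.96°;  2α = 61.93°
n_0 = (-0.9971, -0.0764)
n_1 = (+0.0889, -0.9960)
n_2 = (+0.7742, -0.6330)
n_3 = (+0.3218, +0.9468)
n_4 = (-0.2460, +0.9693)
n_5 = (-0.5610, +0.8278)
  (0,1): δ = 89.28°  ·
  (0,2): δ = 43.65°  ✓
  (0,3): δ = 66.85°  ·
  (0,4): δ = 99.86°  ·
  (0,5): δ = 119.74°  ·
  (1,2): δ = 134.37°  ·
  (1,3): δ = 23.88°  ✓
  (1,4): δ = 9.14°  ✓
  (1,5): δ = 29.02°  ✓
  (2,3): δ = 69.50°  ·
  (2,4): δ = 36.49°  ✓
  (2,5): δ = 16.61°  ✓
  (3,4): δ = 146.98°  ·
  (3,5): δ = 127.10°  ·
  (4,5): δ = 160.12°  ·
antipodal pairs: 6

count = 6; pairs: (0,2), (1,3), (1,4), (1,5), (2,4), (2,5)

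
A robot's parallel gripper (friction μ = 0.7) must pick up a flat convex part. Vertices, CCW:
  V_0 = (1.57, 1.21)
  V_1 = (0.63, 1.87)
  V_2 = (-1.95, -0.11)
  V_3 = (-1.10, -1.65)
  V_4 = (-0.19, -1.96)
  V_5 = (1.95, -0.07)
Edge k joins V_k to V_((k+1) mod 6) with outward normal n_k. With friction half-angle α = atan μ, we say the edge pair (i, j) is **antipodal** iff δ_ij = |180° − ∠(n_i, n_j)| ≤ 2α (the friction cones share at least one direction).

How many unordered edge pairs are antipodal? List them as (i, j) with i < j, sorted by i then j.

α = atan 0.7 = 34.99°;  2α = 69.98°
n_0 = (+0.5746, +0.8184)
n_1 = (-0.6088, +0.7933)
n_2 = (-0.8755, -0.4832)
n_3 = (-0.3225, -0.9466)
n_4 = (+0.6620, -0.7495)
n_5 = (+0.9586, +0.2846)
  (0,1): δ = 107.42°  ·
  (0,2): δ = 26.03°  ✓
  (0,3): δ = 16.26°  ✓
  (0,4): δ = 76.52°  ·
  (0,5): δ = 141.61°  ·
  (1,2): δ = 98.61°  ·
  (1,3): δ = 56.32°  ✓
  (1,4): δ = 3.95°  ✓
  (1,5): δ = 69.03°  ✓
  (2,3): δ = 137.71°  ·
  (2,4): δ = 77.45°  ·
  (2,5): δ = 12.36°  ✓
  (3,4): δ = 119.74°  ·
  (3,5): δ = 54.65°  ✓
  (4,5): δ = 114.92°  ·
antipodal pairs: 7

count = 7; pairs: (0,2), (0,3), (1,3), (1,4), (1,5), (2,5), (3,5)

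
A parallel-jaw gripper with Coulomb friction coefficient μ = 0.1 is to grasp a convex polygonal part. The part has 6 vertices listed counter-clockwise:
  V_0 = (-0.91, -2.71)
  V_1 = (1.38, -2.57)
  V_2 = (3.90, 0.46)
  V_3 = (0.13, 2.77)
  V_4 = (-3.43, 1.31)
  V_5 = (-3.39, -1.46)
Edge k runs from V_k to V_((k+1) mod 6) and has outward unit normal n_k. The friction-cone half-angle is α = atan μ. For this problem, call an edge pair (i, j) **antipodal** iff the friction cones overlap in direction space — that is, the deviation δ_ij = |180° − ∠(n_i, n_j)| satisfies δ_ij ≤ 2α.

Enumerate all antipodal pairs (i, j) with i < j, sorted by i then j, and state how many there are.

count = 1; pairs: (2,5)

α = atan 0.1 = 5.71°;  2α = 11.42°
n_0 = (+0.0610, -0.9981)
n_1 = (+0.7688, -0.6394)
n_2 = (+0.5225, +0.8527)
n_3 = (-0.3794, +0.9252)
n_4 = (-0.9999, -0.0144)
n_5 = (-0.4501, -0.8930)
  (0,1): δ = 133.25°  ·
  (0,2): δ = 35.00°  ·
  (0,3): δ = 18.80°  ·
  (0,4): δ = 87.33°  ·
  (0,5): δ = 149.75°  ·
  (1,2): δ = 81.75°  ·
  (1,3): δ = 27.95°  ·
  (1,4): δ = 40.58°  ·
  (1,5): δ = 103.00°  ·
  (2,3): δ = 126.20°  ·
  (2,4): δ = 57.68°  ·
  (2,5): δ = 4.75°  ✓
  (3,4): δ = 111.47°  ·
  (3,5): δ = 49.05°  ·
  (4,5): δ = 117.58°  ·
antipodal pairs: 1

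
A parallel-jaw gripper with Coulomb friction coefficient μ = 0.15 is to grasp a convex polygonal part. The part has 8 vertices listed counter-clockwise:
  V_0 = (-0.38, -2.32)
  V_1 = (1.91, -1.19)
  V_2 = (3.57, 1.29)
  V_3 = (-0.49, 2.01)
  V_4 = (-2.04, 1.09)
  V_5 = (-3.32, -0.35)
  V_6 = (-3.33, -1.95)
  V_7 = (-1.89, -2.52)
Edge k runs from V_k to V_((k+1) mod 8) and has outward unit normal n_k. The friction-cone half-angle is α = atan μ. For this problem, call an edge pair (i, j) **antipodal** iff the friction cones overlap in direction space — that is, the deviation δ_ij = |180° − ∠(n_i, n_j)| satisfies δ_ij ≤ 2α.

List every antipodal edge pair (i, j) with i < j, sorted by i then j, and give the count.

α = atan 0.15 = 8.53°;  2α = 17.06°
n_0 = (+0.4425, -0.8968)
n_1 = (+0.8310, -0.5562)
n_2 = (+0.1746, +0.9846)
n_3 = (-0.5104, +0.8599)
n_4 = (-0.7474, +0.6644)
n_5 = (-1.0000, +0.0062)
n_6 = (-0.3680, -0.9298)
n_7 = (+0.1313, -0.9913)
  (0,1): δ = 150.06°  ·
  (0,2): δ = 36.32°  ·
  (0,3): δ = 4.43°  ✓
  (0,4): δ = 22.10°  ·
  (0,5): δ = 63.38°  ·
  (0,6): δ = 132.14°  ·
  (0,7): δ = 161.28°  ·
  (1,2): δ = 66.26°  ·
  (1,3): δ = 25.51°  ·
  (1,4): δ = 7.84°  ✓
  (1,5): δ = 33.44°  ·
  (1,6): δ = 102.20°  ·
  (1,7): δ = 131.34°  ·
  (2,3): δ = 139.25°  ·
  (2,4): δ = 121.58°  ·
  (2,5): δ = 80.30°  ·
  (2,6): δ = 11.54°  ✓
  (2,7): δ = 17.60°  ·
  (3,4): δ = 162.32°  ·
  (3,5): δ = 121.05°  ·
  (3,6): δ = 52.29°  ·
  (3,7): δ = 23.15°  ·
  (4,5): δ = 138.72°  ·
  (4,6): δ = 69.96°  ·
  (4,7): δ = 40.82°  ·
  (5,6): δ = 111.24°  ·
  (5,7): δ = 82.10°  ·
  (6,7): δ = 150.86°  ·
antipodal pairs: 3

count = 3; pairs: (0,3), (1,4), (2,6)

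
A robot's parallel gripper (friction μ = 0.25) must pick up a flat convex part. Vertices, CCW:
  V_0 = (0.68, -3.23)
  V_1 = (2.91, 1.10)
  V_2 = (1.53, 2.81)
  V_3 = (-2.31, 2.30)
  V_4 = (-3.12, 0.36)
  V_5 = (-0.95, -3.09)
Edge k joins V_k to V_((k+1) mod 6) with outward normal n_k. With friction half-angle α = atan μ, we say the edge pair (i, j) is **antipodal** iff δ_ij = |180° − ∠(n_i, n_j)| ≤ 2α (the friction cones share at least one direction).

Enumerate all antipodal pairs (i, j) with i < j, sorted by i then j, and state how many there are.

α = atan 0.25 = 14.04°;  2α = 28.07°
n_0 = (+0.8890, -0.4579)
n_1 = (+0.7782, +0.6280)
n_2 = (-0.1317, +0.9913)
n_3 = (-0.9228, +0.3853)
n_4 = (-0.8465, -0.5324)
n_5 = (-0.0856, -0.9963)
  (0,1): δ = 113.85°  ·
  (0,2): δ = 55.19°  ·
  (0,3): δ = 4.59°  ✓
  (0,4): δ = 59.42°  ·
  (0,5): δ = 112.34°  ·
  (1,2): δ = 121.34°  ·
  (1,3): δ = 61.57°  ·
  (1,4): δ = 6.73°  ✓
  (1,5): δ = 46.19°  ·
  (2,3): δ = 120.23°  ·
  (2,4): δ = 65.40°  ·
  (2,5): δ = 12.47°  ✓
  (3,4): δ = 125.17°  ·
  (3,5): δ = 72.25°  ·
  (4,5): δ = 127.08°  ·
antipodal pairs: 3

count = 3; pairs: (0,3), (1,4), (2,5)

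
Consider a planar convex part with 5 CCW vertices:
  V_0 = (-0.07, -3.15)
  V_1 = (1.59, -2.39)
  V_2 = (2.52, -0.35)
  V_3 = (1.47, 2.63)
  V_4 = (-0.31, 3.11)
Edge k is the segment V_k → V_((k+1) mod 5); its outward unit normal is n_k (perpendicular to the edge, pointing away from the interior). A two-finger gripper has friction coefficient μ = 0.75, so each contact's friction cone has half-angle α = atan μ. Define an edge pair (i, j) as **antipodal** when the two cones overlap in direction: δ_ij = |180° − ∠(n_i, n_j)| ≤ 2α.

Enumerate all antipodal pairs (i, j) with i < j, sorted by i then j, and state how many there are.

count = 5; pairs: (0,3), (0,4), (1,4), (2,4), (3,4)

α = atan 0.75 = 36.87°;  2α = 73.74°
n_0 = (+0.4163, -0.9092)
n_1 = (+0.9099, -0.4148)
n_2 = (+0.9432, +0.3323)
n_3 = (+0.2604, +0.9655)
n_4 = (-0.9993, -0.0383)
  (0,1): δ = 139.11°  ·
  (0,2): δ = 95.19°  ·
  (0,3): δ = 39.69°  ✓
  (0,4): δ = 67.60°  ✓
  (1,2): δ = 136.08°  ·
  (1,3): δ = 80.58°  ·
  (1,4): δ = 26.70°  ✓
  (2,3): δ = 124.50°  ·
  (2,4): δ = 17.21°  ✓
  (3,4): δ = 72.71°  ✓
antipodal pairs: 5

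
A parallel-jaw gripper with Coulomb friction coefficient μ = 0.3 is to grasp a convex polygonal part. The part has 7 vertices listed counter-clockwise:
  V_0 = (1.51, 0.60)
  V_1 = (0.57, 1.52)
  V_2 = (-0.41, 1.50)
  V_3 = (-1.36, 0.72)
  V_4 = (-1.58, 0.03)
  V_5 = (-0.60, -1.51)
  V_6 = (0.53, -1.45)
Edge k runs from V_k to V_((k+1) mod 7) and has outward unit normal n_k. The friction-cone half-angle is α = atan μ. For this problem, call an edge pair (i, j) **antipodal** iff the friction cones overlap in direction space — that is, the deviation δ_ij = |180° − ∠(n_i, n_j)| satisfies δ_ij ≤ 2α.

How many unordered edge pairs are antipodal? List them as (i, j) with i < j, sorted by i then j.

count = 4; pairs: (0,4), (1,5), (2,6), (3,6)

α = atan 0.3 = 16.70°;  2α = 33.40°
n_0 = (+0.6995, +0.7147)
n_1 = (-0.0204, +0.9998)
n_2 = (-0.6346, +0.7729)
n_3 = (-0.9527, +0.3038)
n_4 = (-0.8437, -0.5369)
n_5 = (+0.0530, -0.9986)
n_6 = (+0.9022, -0.4313)
  (0,1): δ = 134.45°  ·
  (0,2): δ = 96.23°  ·
  (0,3): δ = 63.30°  ·
  (0,4): δ = 13.14°  ✓
  (0,5): δ = 47.42°  ·
  (0,6): δ = 108.83°  ·
  (1,2): δ = 141.78°  ·
  (1,3): δ = 108.85°  ·
  (1,4): δ = 58.70°  ·
  (1,5): δ = 1.87°  ✓
  (1,6): δ = 63.28°  ·
  (2,3): δ = 147.07°  ·
  (2,4): δ = 96.92°  ·
  (2,5): δ = 36.35°  ·
  (2,6): δ = 25.06°  ✓
  (3,4): δ = 129.84°  ·
  (3,5): δ = 69.28°  ·
  (3,6): δ = 7.87°  ✓
  (4,5): δ = 119.43°  ·
  (4,6): δ = 58.02°  ·
  (5,6): δ = 118.59°  ·
antipodal pairs: 4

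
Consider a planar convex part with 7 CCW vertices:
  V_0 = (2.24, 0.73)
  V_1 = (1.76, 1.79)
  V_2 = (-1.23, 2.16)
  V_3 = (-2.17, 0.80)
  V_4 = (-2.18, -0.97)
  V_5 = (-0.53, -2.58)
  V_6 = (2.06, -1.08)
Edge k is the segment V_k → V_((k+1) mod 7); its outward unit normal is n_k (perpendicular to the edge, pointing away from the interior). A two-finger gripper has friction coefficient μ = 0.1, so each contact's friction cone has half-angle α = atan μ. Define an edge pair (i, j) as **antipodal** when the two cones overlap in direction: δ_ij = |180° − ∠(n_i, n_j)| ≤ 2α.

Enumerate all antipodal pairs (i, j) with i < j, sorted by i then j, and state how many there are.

count = 1; pairs: (3,6)

α = atan 0.1 = 5.71°;  2α = 11.42°
n_0 = (+0.9110, +0.4125)
n_1 = (+0.1228, +0.9924)
n_2 = (-0.8226, +0.5686)
n_3 = (-1.0000, +0.0056)
n_4 = (-0.6984, -0.7157)
n_5 = (+0.5012, -0.8654)
n_6 = (+0.9951, -0.0990)
  (0,1): δ = 121.42°  ·
  (0,2): δ = 59.01°  ·
  (0,3): δ = 24.69°  ·
  (0,4): δ = 21.34°  ·
  (0,5): δ = 95.71°  ·
  (0,6): δ = 149.96°  ·
  (1,2): δ = 117.60°  ·
  (1,3): δ = 83.27°  ·
  (1,4): δ = 37.24°  ·
  (1,5): δ = 37.13°  ·
  (1,6): δ = 91.38°  ·
  (2,3): δ = 145.67°  ·
  (2,4): δ = 99.65°  ·
  (2,5): δ = 25.27°  ·
  (2,6): δ = 28.97°  ·
  (3,4): δ = 133.97°  ·
  (3,5): δ = 59.60°  ·
  (3,6): δ = 5.36°  ✓
  (4,5): δ = 105.63°  ·
  (4,6): δ = 51.38°  ·
  (5,6): δ = 125.76°  ·
antipodal pairs: 1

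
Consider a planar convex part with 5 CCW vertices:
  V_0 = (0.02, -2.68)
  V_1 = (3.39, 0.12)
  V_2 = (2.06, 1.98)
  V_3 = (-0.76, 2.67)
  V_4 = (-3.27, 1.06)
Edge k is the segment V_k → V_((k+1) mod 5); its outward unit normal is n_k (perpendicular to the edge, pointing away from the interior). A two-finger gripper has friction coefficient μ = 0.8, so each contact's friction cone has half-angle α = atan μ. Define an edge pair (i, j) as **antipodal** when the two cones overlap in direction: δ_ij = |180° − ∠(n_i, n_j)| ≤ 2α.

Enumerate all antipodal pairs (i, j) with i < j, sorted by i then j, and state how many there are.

α = atan 0.8 = 38.66°;  2α = 77.32°
n_0 = (+0.6391, -0.7692)
n_1 = (+0.8134, +0.5817)
n_2 = (+0.2377, +0.9713)
n_3 = (-0.5399, +0.8417)
n_4 = (-0.7508, -0.6605)
  (0,1): δ = 94.16°  ·
  (0,2): δ = 53.47°  ✓
  (0,3): δ = 7.04°  ✓
  (0,4): δ = 91.62°  ·
  (1,2): δ = 139.32°  ·
  (1,3): δ = 92.89°  ·
  (1,4): δ = 5.77°  ✓
  (2,3): δ = 133.57°  ·
  (2,4): δ = 34.91°  ✓
  (3,4): δ = 81.34°  ·
antipodal pairs: 4

count = 4; pairs: (0,2), (0,3), (1,4), (2,4)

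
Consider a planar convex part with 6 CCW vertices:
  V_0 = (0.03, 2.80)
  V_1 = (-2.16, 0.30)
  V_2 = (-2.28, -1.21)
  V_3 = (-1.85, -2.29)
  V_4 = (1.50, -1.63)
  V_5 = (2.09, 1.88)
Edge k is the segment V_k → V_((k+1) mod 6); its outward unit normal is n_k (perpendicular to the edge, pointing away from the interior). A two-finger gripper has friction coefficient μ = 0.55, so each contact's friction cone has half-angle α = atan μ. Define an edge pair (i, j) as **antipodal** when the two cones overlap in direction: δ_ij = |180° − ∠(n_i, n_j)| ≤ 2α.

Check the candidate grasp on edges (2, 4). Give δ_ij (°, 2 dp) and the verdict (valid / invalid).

α = atan 0.55 = 28.81°;  2α = 57.62°
edge 2: e_2 = (+0.43, -1.08);  n_2 = (-0.9291, -0.3699)
edge 4: e_4 = (+0.59, +3.51);  n_4 = (+0.9862, -0.1658)
∠(n_2, n_4) = 148.75°
δ = |180° − 148.75°| = 31.25°
31.25° ≤ 2α = 57.62°  →  valid

δ = 31.25°, valid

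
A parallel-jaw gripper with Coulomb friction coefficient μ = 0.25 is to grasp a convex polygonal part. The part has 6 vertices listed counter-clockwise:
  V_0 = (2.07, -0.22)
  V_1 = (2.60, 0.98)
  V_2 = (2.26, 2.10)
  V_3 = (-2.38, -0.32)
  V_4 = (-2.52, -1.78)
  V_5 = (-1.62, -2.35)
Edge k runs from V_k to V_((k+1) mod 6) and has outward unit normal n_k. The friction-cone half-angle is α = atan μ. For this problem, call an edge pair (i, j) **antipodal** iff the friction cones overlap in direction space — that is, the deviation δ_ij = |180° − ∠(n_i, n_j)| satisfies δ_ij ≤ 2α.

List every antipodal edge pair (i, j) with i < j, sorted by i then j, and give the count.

count = 3; pairs: (0,3), (1,3), (2,5)

α = atan 0.25 = 14.04°;  2α = 28.07°
n_0 = (+0.9148, -0.4040)
n_1 = (+0.9569, +0.2905)
n_2 = (-0.4624, +0.8867)
n_3 = (-0.9954, +0.0955)
n_4 = (-0.5351, -0.8448)
n_5 = (+0.4999, -0.8661)
  (0,1): δ = 139.28°  ·
  (0,2): δ = 38.63°  ·
  (0,3): δ = 18.35°  ✓
  (0,4): δ = 81.48°  ·
  (0,5): δ = 143.82°  ·
  (1,2): δ = 79.34°  ·
  (1,3): δ = 22.36°  ✓
  (1,4): δ = 40.77°  ·
  (1,5): δ = 103.11°  ·
  (2,3): δ = 123.02°  ·
  (2,4): δ = 59.89°  ·
  (2,5): δ = 2.45°  ✓
  (3,4): δ = 116.87°  ·
  (3,5): δ = 54.53°  ·
  (4,5): δ = 117.66°  ·
antipodal pairs: 3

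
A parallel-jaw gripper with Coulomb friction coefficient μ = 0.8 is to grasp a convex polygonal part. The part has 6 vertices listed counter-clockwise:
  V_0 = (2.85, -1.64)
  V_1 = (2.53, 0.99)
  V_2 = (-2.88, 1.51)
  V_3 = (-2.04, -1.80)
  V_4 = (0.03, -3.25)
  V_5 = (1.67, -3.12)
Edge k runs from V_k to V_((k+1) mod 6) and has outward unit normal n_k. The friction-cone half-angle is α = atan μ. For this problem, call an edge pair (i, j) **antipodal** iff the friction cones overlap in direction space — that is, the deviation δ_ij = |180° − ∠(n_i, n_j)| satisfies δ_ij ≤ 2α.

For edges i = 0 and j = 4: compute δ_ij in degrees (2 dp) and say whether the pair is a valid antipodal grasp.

α = atan 0.8 = 38.66°;  2α = 77.32°
edge 0: e_0 = (-0.32, +2.63);  n_0 = (+0.9927, +0.1208)
edge 4: e_4 = (+1.64, +0.13);  n_4 = (+0.0790, -0.9969)
∠(n_0, n_4) = 92.40°
δ = |180° − 92.40°| = 87.60°
87.60° > 2α = 77.32°  →  invalid

δ = 87.60°, invalid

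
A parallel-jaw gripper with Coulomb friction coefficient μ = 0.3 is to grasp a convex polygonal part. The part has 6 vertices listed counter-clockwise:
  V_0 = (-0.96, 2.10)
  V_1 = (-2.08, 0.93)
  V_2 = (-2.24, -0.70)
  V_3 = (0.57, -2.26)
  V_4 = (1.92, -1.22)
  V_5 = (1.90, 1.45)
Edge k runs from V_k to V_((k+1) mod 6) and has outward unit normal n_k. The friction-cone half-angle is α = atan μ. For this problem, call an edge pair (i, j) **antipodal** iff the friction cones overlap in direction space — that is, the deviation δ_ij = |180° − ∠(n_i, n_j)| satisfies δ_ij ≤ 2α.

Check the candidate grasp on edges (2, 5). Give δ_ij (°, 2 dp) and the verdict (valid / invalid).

α = atan 0.3 = 16.70°;  2α = 33.40°
edge 2: e_2 = (+2.81, -1.56);  n_2 = (-0.4854, -0.8743)
edge 5: e_5 = (-2.86, +0.65);  n_5 = (+0.2216, +0.9751)
∠(n_2, n_5) = 163.77°
δ = |180° − 163.77°| = 16.23°
16.23° ≤ 2α = 33.40°  →  valid

δ = 16.23°, valid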